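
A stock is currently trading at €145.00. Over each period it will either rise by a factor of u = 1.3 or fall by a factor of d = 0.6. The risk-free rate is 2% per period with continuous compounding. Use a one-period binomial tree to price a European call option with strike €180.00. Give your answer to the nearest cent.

Risk-neutral probability p = (e^0.02 − 0.6)/(1.3 − 0.6) = 0.4202/0.7000 = 0.6003
Terminal stock prices: S_u = 188.5, S_d = 87
Terminal payoffs (S − K): max(8.5, 0) = 8.5, max(-93, 0) = 0
Node 0 (S = 145): V_0 = e^(−0.02)·[0.6003·8.5000 + 0.3997·0.0000] = 5.0014

€5.00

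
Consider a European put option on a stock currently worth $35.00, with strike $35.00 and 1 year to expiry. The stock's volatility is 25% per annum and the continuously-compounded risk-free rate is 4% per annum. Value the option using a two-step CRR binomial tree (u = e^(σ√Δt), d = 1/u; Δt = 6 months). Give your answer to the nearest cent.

CRR parameters: u = e^(σ√Δt) = e^(0.25·√0.5) = 1.1934, d = 1/u = 0.8380
Per-period rate: rΔt = 0.04·0.5 = 0.02, so R = e^0.02 = 1.0202
Risk-neutral probability p = (e^0.02 − 0.8380)/(1.1934 − 0.8380) = 0.1822/0.3554 = 0.5128
Terminal stock prices: S_uu = 49.84, S_ud = 35, S_dd = 24.58
Terminal payoffs (K − S): max(-14.84, 0) = 0, max(0, 0) = 0, max(10.42, 0) = 10.42
Node u (S = 41.77): V_u = e^(−0.02)·[0.5128·0.0000 + 0.4872·0.0000] = 0.0000
Node d (S = 29.33): V_d = e^(−0.02)·[0.5128·0.0000 + 0.4872·10.4234] = 4.9781
Node 0 (S = 35): V_0 = e^(−0.02)·[0.5128·0.0000 + 0.4872·4.9781] = 2.3775

$2.38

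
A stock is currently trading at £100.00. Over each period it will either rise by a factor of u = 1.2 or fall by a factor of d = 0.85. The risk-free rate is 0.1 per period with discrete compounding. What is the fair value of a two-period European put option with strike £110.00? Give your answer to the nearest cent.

Risk-neutral probability p = (1 + 0.1 − 0.85)/(1.2 − 0.85) = 0.2500/0.3500 = 0.7143
Terminal stock prices: S_uu = 144, S_ud = 102, S_dd = 72.25
Terminal payoffs (K − S): max(-34, 0) = 0, max(8, 0) = 8, max(37.75, 0) = 37.75
Node u (S = 120): V_u = 1/1.1·[0.7143·0.0000 + 0.2857·8.0000] = 2.0779
Node d (S = 85): V_d = 1/1.1·[0.7143·8.0000 + 0.2857·37.7500] = 15.0000
Node 0 (S = 100): V_0 = 1/1.1·[0.7143·2.0779 + 0.2857·15.0000] = 5.2454

£5.25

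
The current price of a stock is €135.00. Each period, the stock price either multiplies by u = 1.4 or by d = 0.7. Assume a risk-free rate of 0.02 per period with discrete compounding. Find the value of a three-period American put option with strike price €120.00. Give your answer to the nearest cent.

€22.21

Risk-neutral probability p = (1 + 0.02 − 0.7)/(1.4 − 0.7) = 0.3200/0.7000 = 0.4571
Terminal stock prices: S_uuu = 370.4, S_uud = 185.2, S_udd = 92.61, S_ddd = 46.3
Terminal payoffs (K − S): max(-250.4, 0) = 0, max(-65.22, 0) = 0, max(27.39, 0) = 27.39, max(73.7, 0) = 73.7
Node uu (S = 264.6): continuation = 1/1.02·[0.4571·0.0000 + 0.5429·0.0000] = 0.0000; exercise value = 0.0000 ≤ continuation, so V_uu = 0.0000
Node ud (S = 132.3): continuation = 1/1.02·[0.4571·0.0000 + 0.5429·27.3900] = 14.5773; exercise value = 0.0000 ≤ continuation, so V_ud = 14.5773
Node dd (S = 66.15): continuation = 1/1.02·[0.4571·27.3900 + 0.5429·73.6950] = 51.4971; exercise value = 53.8500 > continuation, so V_dd = 53.8500 (exercise)
Node u (S = 189): continuation = 1/1.02·[0.4571·0.0000 + 0.5429·14.5773] = 7.7582; exercise value = 0.0000 ≤ continuation, so V_u = 7.7582
Node d (S = 94.5): continuation = 1/1.02·[0.4571·14.5773 + 0.5429·53.8500] = 35.1929; exercise value = 25.5000 ≤ continuation, so V_d = 35.1929
Node 0 (S = 135): continuation = 1/1.02·[0.4571·7.7582 + 0.5429·35.1929] = 22.2072; exercise value = 0.0000 ≤ continuation, so V_0 = 22.2072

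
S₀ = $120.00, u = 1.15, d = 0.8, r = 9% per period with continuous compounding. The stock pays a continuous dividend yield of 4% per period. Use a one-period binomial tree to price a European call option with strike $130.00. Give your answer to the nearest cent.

Per-period risk-free factor R = e^0.09 = 1.0942; dividend-adjusted growth = e^(0.09−0.04) = 1.0513.
Risk-neutral probability p = (1.0513 − 0.8)/(1.15 − 0.8) = 0.2513/0.3500 = 0.7179
Terminal stock prices: S_u = 138, S_d = 96
Terminal payoffs (S − K): max(8, 0) = 8, max(-34, 0) = 0
Node 0 (S = 120): V_0 = e^(−0.09)·[0.7179·8.0000 + 0.2821·0.0000] = 5.2490

$5.25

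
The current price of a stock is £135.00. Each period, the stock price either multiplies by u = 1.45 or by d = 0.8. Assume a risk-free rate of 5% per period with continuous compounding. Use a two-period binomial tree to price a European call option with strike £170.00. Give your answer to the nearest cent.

£15.39

Risk-neutral probability p = (e^0.05 − 0.8)/(1.45 − 0.8) = 0.2513/0.6500 = 0.3866
Terminal stock prices: S_uu = 283.8, S_ud = 156.6, S_dd = 86.4
Terminal payoffs (S − K): max(113.8, 0) = 113.8, max(-13.4, 0) = 0, max(-83.6, 0) = 0
Node u (S = 195.8): V_u = e^(−0.05)·[0.3866·113.8375 + 0.6134·0.0000] = 41.8601
Node d (S = 108): V_d = e^(−0.05)·[0.3866·0.0000 + 0.6134·0.0000] = 0.0000
Node 0 (S = 135): V_0 = e^(−0.05)·[0.3866·41.8601 + 0.6134·0.0000] = 15.3927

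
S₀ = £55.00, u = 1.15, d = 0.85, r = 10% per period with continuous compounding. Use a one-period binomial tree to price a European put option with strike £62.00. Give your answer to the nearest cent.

Risk-neutral probability p = (e^0.1 − 0.85)/(1.15 − 0.85) = 0.2552/0.3000 = 0.8506
Terminal stock prices: S_u = 63.25, S_d = 46.75
Terminal payoffs (K − S): max(-1.25, 0) = 0, max(15.25, 0) = 15.25
Node 0 (S = 55): V_0 = e^(−0.1)·[0.8506·0.0000 + 0.1494·15.2500] = 2.0620

£2.06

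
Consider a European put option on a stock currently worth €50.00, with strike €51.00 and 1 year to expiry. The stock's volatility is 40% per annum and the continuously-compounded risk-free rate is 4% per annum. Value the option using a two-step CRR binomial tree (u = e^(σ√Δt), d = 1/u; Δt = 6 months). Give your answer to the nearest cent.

€6.69

CRR parameters: u = e^(σ√Δt) = e^(0.4·√0.5) = 1.3269, d = 1/u = 0.7536
Per-period rate: rΔt = 0.04·0.5 = 0.02, so R = e^0.02 = 1.0202
Risk-neutral probability p = (e^0.02 − 0.7536)/(1.3269 − 0.7536) = 0.2666/0.5733 = 0.4650
Terminal stock prices: S_uu = 88.03, S_ud = 50, S_dd = 28.4
Terminal payoffs (K − S): max(-37.03, 0) = 0, max(1, 0) = 1, max(22.6, 0) = 22.6
Node u (S = 66.34): V_u = e^(−0.02)·[0.4650·0.0000 + 0.5350·1.0000] = 0.5244
Node d (S = 37.68): V_d = e^(−0.02)·[0.4650·1.0000 + 0.5350·22.6015] = 12.3082
Node 0 (S = 50): V_0 = e^(−0.02)·[0.4650·0.5244 + 0.5350·12.3082] = 6.6936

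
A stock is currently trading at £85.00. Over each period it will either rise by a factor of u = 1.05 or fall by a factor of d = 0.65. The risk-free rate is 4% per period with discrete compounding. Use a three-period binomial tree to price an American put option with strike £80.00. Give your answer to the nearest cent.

Risk-neutral probability p = (1 + 0.04 − 0.65)/(1.05 − 0.65) = 0.3900/0.4000 = 0.9750
Terminal stock prices: S_uuu = 98.4, S_uud = 60.91, S_udd = 37.71, S_ddd = 23.34
Terminal payoffs (K − S): max(-18.4, 0) = 0, max(19.09, 0) = 19.09, max(42.29, 0) = 42.29, max(56.66, 0) = 56.66
Node uu (S = 93.71): continuation = 1/1.04·[0.9750·0.0000 + 0.0250·19.0869] = 0.4588; exercise value = 0.0000 ≤ continuation, so V_uu = 0.4588
Node ud (S = 58.01): continuation = 1/1.04·[0.9750·19.0869 + 0.0250·42.2919] = 18.9106; exercise value = 21.9875 > continuation, so V_ud = 21.9875 (exercise)
Node dd (S = 35.91): continuation = 1/1.04·[0.9750·42.2919 + 0.0250·56.6569] = 41.0106; exercise value = 44.0875 > continuation, so V_dd = 44.0875 (exercise)
Node u (S = 89.25): continuation = 1/1.04·[0.9750·0.4588 + 0.0250·21.9875] = 0.9587; exercise value = 0.0000 ≤ continuation, so V_u = 0.9587
Node d (S = 55.25): continuation = 1/1.04·[0.9750·21.9875 + 0.0250·44.0875] = 21.6731; exercise value = 24.7500 > continuation, so V_d = 24.7500 (exercise)
Node 0 (S = 85): continuation = 1/1.04·[0.9750·0.9587 + 0.0250·24.7500] = 1.4937; exercise value = 0.0000 ≤ continuation, so V_0 = 1.4937

£1.49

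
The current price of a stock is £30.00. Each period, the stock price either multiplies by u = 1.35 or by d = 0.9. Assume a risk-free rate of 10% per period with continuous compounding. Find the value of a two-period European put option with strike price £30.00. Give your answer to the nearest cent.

Risk-neutral probability p = (e^0.1 − 0.9)/(1.35 − 0.9) = 0.2052/0.4500 = 0.4559
Terminal stock prices: S_uu = 54.68, S_ud = 36.45, S_dd = 24.3
Terminal payoffs (K − S): max(-24.68, 0) = 0, max(-6.45, 0) = 0, max(5.7, 0) = 5.7
Node u (S = 40.5): V_u = e^(−0.1)·[0.4559·0.0000 + 0.5441·0.0000] = 0.0000
Node d (S = 27): V_d = e^(−0.1)·[0.4559·0.0000 + 0.5441·5.7000] = 2.8061
Node 0 (S = 30): V_0 = e^(−0.1)·[0.4559·0.0000 + 0.5441·2.8061] = 1.3814

£1.38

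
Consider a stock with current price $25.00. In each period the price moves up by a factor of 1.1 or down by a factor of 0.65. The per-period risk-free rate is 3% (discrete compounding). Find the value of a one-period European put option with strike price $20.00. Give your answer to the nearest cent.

$0.57

Risk-neutral probability p = (1 + 0.03 − 0.65)/(1.1 − 0.65) = 0.3800/0.4500 = 0.8444
Terminal stock prices: S_u = 27.5, S_d = 16.25
Terminal payoffs (K − S): max(-7.5, 0) = 0, max(3.75, 0) = 3.75
Node 0 (S = 25): V_0 = 1/1.03·[0.8444·0.0000 + 0.1556·3.7500] = 0.5663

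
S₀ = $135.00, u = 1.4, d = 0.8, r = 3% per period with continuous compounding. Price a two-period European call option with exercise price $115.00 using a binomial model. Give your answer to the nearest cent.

Risk-neutral probability p = (e^0.03 − 0.8)/(1.4 − 0.8) = 0.2305/0.6000 = 0.3841
Terminal stock prices: S_uu = 264.6, S_ud = 151.2, S_dd = 86.4
Terminal payoffs (S − K): max(149.6, 0) = 149.6, max(36.2, 0) = 36.2, max(-28.6, 0) = 0
Node u (S = 189): V_u = e^(−0.03)·[0.3841·149.6000 + 0.6159·36.2000] = 77.3988
Node d (S = 108): V_d = e^(−0.03)·[0.3841·36.2000 + 0.6159·0.0000] = 13.4932
Node 0 (S = 135): V_0 = e^(−0.03)·[0.3841·77.3988 + 0.6159·13.4932] = 36.9145

$36.91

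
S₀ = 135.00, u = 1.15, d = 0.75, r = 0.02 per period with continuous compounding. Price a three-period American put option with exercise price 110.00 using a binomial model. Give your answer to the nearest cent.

6.48

Risk-neutral probability p = (e^0.02 − 0.75)/(1.15 − 0.75) = 0.2702/0.4000 = 0.6755
Terminal stock prices: S_uuu = 205.3, S_uud = 133.9, S_udd = 87.33, S_ddd = 56.95
Terminal payoffs (K − S): max(-95.32, 0) = 0, max(-23.9, 0) = 0, max(22.67, 0) = 22.67, max(53.05, 0) = 53.05
Node uu (S = 178.5): continuation = e^(−0.02)·[0.6755·0.0000 + 0.3245·0.0000] = 0.0000; exercise value = 0.0000 ≤ continuation, so V_uu = 0.0000
Node ud (S = 116.4): continuation = e^(−0.02)·[0.6755·0.0000 + 0.3245·22.6719] = 7.2113; exercise value = 0.0000 ≤ continuation, so V_ud = 7.2113
Node dd (S = 75.94): continuation = e^(−0.02)·[0.6755·22.6719 + 0.3245·53.0469] = 31.8844; exercise value = 34.0625 > continuation, so V_dd = 34.0625 (exercise)
Node u (S = 155.2): continuation = e^(−0.02)·[0.6755·0.0000 + 0.3245·7.2113] = 2.2937; exercise value = 0.0000 ≤ continuation, so V_u = 2.2937
Node d (S = 101.2): continuation = e^(−0.02)·[0.6755·7.2113 + 0.3245·34.0625] = 15.6091; exercise value = 8.7500 ≤ continuation, so V_d = 15.6091
Node 0 (S = 135): continuation = e^(−0.02)·[0.6755·2.2937 + 0.3245·15.6091] = 6.4835; exercise value = 0.0000 ≤ continuation, so V_0 = 6.4835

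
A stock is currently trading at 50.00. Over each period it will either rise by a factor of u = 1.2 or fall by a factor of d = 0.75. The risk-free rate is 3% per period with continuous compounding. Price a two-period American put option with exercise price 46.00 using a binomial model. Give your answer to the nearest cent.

3.33

Risk-neutral probability p = (e^0.03 − 0.75)/(1.2 − 0.75) = 0.2805/0.4500 = 0.6232
Terminal stock prices: S_uu = 72, S_ud = 45, S_dd = 28.12
Terminal payoffs (K − S): max(-26, 0) = 0, max(1, 0) = 1, max(17.88, 0) = 17.88
Node u (S = 60): continuation = e^(−0.03)·[0.6232·0.0000 + 0.3768·1.0000] = 0.3656; exercise value = 0.0000 ≤ continuation, so V_u = 0.3656
Node d (S = 37.5): continuation = e^(−0.03)·[0.6232·1.0000 + 0.3768·17.8750] = 7.1405; exercise value = 8.5000 > continuation, so V_d = 8.5000 (exercise)
Node 0 (S = 50): continuation = e^(−0.03)·[0.6232·0.3656 + 0.3768·8.5000] = 3.3290; exercise value = 0.0000 ≤ continuation, so V_0 = 3.3290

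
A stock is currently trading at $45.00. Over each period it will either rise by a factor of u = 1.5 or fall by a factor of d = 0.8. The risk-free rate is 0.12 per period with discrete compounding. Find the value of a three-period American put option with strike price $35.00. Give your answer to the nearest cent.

Risk-neutral probability p = (1 + 0.12 − 0.8)/(1.5 − 0.8) = 0.3200/0.7000 = 0.4571
Terminal stock prices: S_uuu = 151.9, S_uud = 81, S_udd = 43.2, S_ddd = 23.04
Terminal payoffs (K − S): max(-116.9, 0) = 0, max(-46, 0) = 0, max(-8.2, 0) = 0, max(11.96, 0) = 11.96
Node uu (S = 101.2): continuation = 1/1.12·[0.4571·0.0000 + 0.5429·0.0000] = 0.0000; exercise value = 0.0000 ≤ continuation, so V_uu = 0.0000
Node ud (S = 54): continuation = 1/1.12·[0.4571·0.0000 + 0.5429·0.0000] = 0.0000; exercise value = 0.0000 ≤ continuation, so V_ud = 0.0000
Node dd (S = 28.8): continuation = 1/1.12·[0.4571·0.0000 + 0.5429·11.9600] = 5.7969; exercise value = 6.2000 > continuation, so V_dd = 6.2000 (exercise)
Node u (S = 67.5): continuation = 1/1.12·[0.4571·0.0000 + 0.5429·0.0000] = 0.0000; exercise value = 0.0000 ≤ continuation, so V_u = 0.0000
Node d (S = 36): continuation = 1/1.12·[0.4571·0.0000 + 0.5429·6.2000] = 3.0051; exercise value = 0.0000 ≤ continuation, so V_d = 3.0051
Node 0 (S = 45): continuation = 1/1.12·[0.4571·0.0000 + 0.5429·3.0051] = 1.4566; exercise value = 0.0000 ≤ continuation, so V_0 = 1.4566

$1.46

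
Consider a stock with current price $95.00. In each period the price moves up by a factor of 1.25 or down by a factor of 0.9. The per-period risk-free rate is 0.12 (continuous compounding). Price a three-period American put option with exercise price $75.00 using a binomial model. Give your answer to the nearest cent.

$0.17

Risk-neutral probability p = (e^0.12 − 0.9)/(1.25 − 0.9) = 0.2275/0.3500 = 0.6500
Terminal stock prices: S_uuu = 185.5, S_uud = 133.6, S_udd = 96.19, S_ddd = 69.26
Terminal payoffs (K − S): max(-110.5, 0) = 0, max(-58.59, 0) = 0, max(-21.19, 0) = 0, max(5.745, 0) = 5.745
Node uu (S = 148.4): continuation = e^(−0.12)·[0.6500·0.0000 + 0.3500·0.0000] = 0.0000; exercise value = 0.0000 ≤ continuation, so V_uu = 0.0000
Node ud (S = 106.9): continuation = e^(−0.12)·[0.6500·0.0000 + 0.3500·0.0000] = 0.0000; exercise value = 0.0000 ≤ continuation, so V_ud = 0.0000
Node dd (S = 76.95): continuation = e^(−0.12)·[0.6500·0.0000 + 0.3500·5.7450] = 1.7834; exercise value = 0.0000 ≤ continuation, so V_dd = 1.7834
Node u (S = 118.8): continuation = e^(−0.12)·[0.6500·0.0000 + 0.3500·0.0000] = 0.0000; exercise value = 0.0000 ≤ continuation, so V_u = 0.0000
Node d (S = 85.5): continuation = e^(−0.12)·[0.6500·0.0000 + 0.3500·1.7834] = 0.5536; exercise value = 0.0000 ≤ continuation, so V_d = 0.5536
Node 0 (S = 95): continuation = e^(−0.12)·[0.6500·0.0000 + 0.3500·0.5536] = 0.1719; exercise value = 0.0000 ≤ continuation, so V_0 = 0.1719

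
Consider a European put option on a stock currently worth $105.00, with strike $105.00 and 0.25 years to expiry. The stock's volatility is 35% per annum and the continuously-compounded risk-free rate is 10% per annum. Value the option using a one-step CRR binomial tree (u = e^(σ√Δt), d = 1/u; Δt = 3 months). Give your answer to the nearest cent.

CRR parameters: u = e^(σ√Δt) = e^(0.35·√0.25) = 1.1912, d = 1/u = 0.8395
Per-period rate: rΔt = 0.1·0.25 = 0.025, so R = e^0.025 = 1.0253
Risk-neutral probability p = (e^0.025 − 0.8395)/(1.1912 − 0.8395) = 0.1859/0.3518 = 0.5283
Terminal stock prices: S_u = 125.1, S_d = 88.14
Terminal payoffs (K − S): max(-20.08, 0) = 0, max(16.86, 0) = 16.86
Node 0 (S = 105): V_0 = e^(−0.025)·[0.5283·0.0000 + 0.4717·16.8570] = 7.7548

$7.75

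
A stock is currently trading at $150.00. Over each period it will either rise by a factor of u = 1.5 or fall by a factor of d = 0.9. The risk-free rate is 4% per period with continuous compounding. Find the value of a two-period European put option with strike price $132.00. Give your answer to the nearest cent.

$5.68

Risk-neutral probability p = (e^0.04 − 0.9)/(1.5 − 0.9) = 0.1408/0.6000 = 0.2347
Terminal stock prices: S_uu = 337.5, S_ud = 202.5, S_dd = 121.5
Terminal payoffs (K − S): max(-205.5, 0) = 0, max(-70.5, 0) = 0, max(10.5, 0) = 10.5
Node u (S = 225): V_u = e^(−0.04)·[0.2347·0.0000 + 0.7653·0.0000] = 0.0000
Node d (S = 135): V_d = e^(−0.04)·[0.2347·0.0000 + 0.7653·10.5000] = 7.7207
Node 0 (S = 150): V_0 = e^(−0.04)·[0.2347·0.0000 + 0.7653·7.7207] = 5.6771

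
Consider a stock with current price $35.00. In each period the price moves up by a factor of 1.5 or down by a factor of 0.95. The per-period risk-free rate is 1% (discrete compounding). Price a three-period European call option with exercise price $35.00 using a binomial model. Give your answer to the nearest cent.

$4.46

Risk-neutral probability p = (1 + 0.01 − 0.95)/(1.5 − 0.95) = 0.0600/0.5500 = 0.1091
Terminal stock prices: S_uuu = 118.1, S_uud = 74.81, S_udd = 47.38, S_ddd = 30.01
Terminal payoffs (S − K): max(83.12, 0) = 83.12, max(39.81, 0) = 39.81, max(12.38, 0) = 12.38, max(-4.992, 0) = 0
Node uu (S = 78.75): V_uu = 1/1.01·[0.1091·83.1250 + 0.8909·39.8125] = 44.0965
Node ud (S = 49.88): V_ud = 1/1.01·[0.1091·39.8125 + 0.8909·12.3813] = 15.2215
Node dd (S = 31.59): V_dd = 1/1.01·[0.1091·12.3813 + 0.8909·0.0000] = 1.3373
Node u (S = 52.5): V_u = 1/1.01·[0.1091·44.0965 + 0.8909·15.2215] = 18.1896
Node d (S = 33.25): V_d = 1/1.01·[0.1091·15.2215 + 0.8909·1.3373] = 2.8237
Node 0 (S = 35): V_0 = 1/1.01·[0.1091·18.1896 + 0.8909·2.8237] = 4.4554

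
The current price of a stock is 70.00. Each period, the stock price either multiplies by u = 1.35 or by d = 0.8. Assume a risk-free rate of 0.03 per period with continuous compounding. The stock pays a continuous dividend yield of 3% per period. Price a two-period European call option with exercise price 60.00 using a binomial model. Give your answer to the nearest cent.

Per-period risk-free factor R = e^0.03 = 1.0305; dividend-adjusted growth = e^(0.03−0.03) = 1.0000.
Risk-neutral probability p = (1.0000 − 0.8)/(1.35 − 0.8) = 0.2000/0.5500 = 0.3636
Terminal stock prices: S_uu = 127.6, S_ud = 75.6, S_dd = 44.8
Terminal payoffs (S − K): max(67.58, 0) = 67.58, max(15.6, 0) = 15.6, max(-15.2, 0) = 0
Node u (S = 94.5): V_u = e^(−0.03)·[0.3636·67.5750 + 0.6364·15.6000] = 33.4804
Node d (S = 56): V_d = e^(−0.03)·[0.3636·15.6000 + 0.6364·0.0000] = 5.5051
Node 0 (S = 70): V_0 = e^(−0.03)·[0.3636·33.4804 + 0.6364·5.5051] = 15.2146

15.21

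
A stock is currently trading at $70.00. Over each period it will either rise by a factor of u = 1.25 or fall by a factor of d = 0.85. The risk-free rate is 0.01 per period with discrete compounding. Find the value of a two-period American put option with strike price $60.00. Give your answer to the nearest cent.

Risk-neutral probability p = (1 + 0.01 − 0.85)/(1.25 − 0.85) = 0.1600/0.4000 = 0.4000
Terminal stock prices: S_uu = 109.4, S_ud = 74.38, S_dd = 50.57
Terminal payoffs (K − S): max(-49.38, 0) = 0, max(-14.38, 0) = 0, max(9.425, 0) = 9.425
Node u (S = 87.5): continuation = 1/1.01·[0.4000·0.0000 + 0.6000·0.0000] = 0.0000; exercise value = 0.0000 ≤ continuation, so V_u = 0.0000
Node d (S = 59.5): continuation = 1/1.01·[0.4000·0.0000 + 0.6000·9.4250] = 5.5990; exercise value = 0.5000 ≤ continuation, so V_d = 5.5990
Node 0 (S = 70): continuation = 1/1.01·[0.4000·0.0000 + 0.6000·5.5990] = 3.3261; exercise value = 0.0000 ≤ continuation, so V_0 = 3.3261

$3.33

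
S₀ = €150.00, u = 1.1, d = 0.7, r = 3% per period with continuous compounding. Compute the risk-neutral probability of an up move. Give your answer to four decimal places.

Risk-neutral probability p = (e^0.03 − 0.7)/(1.1 − 0.7) = 0.3305/0.4000 = 0.8261

p = 0.8261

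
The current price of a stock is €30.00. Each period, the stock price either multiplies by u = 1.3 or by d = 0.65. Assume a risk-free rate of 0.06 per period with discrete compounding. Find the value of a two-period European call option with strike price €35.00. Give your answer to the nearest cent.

Risk-neutral probability p = (1 + 0.06 − 0.65)/(1.3 − 0.65) = 0.4100/0.6500 = 0.6308
Terminal stock prices: S_uu = 50.7, S_ud = 25.35, S_dd = 12.68
Terminal payoffs (S − K): max(15.7, 0) = 15.7, max(-9.65, 0) = 0, max(-22.32, 0) = 0
Node u (S = 39): V_u = 1/1.06·[0.6308·15.7000 + 0.3692·0.0000] = 9.3425
Node d (S = 19.5): V_d = 1/1.06·[0.6308·0.0000 + 0.3692·0.0000] = 0.0000
Node 0 (S = 30): V_0 = 1/1.06·[0.6308·9.3425 + 0.3692·0.0000] = 5.5594

€5.56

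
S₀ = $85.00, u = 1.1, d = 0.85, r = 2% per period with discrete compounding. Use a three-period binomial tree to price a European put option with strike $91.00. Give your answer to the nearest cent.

Risk-neutral probability p = (1 + 0.02 − 0.85)/(1.1 − 0.85) = 0.1700/0.2500 = 0.6800
Terminal stock prices: S_uuu = 113.1, S_uud = 87.42, S_udd = 67.55, S_ddd = 52.2
Terminal payoffs (K − S): max(-22.14, 0) = 0, max(3.577, 0) = 3.577, max(23.45, 0) = 23.45, max(38.8, 0) = 38.8
Node uu (S = 102.9): V_uu = 1/1.02·[0.6800·0.0000 + 0.3200·3.5775] = 1.1224
Node ud (S = 79.48): V_ud = 1/1.02·[0.6800·3.5775 + 0.3200·23.4462] = 9.7407
Node dd (S = 61.41): V_dd = 1/1.02·[0.6800·23.4462 + 0.3200·38.7994] = 27.8032
Node u (S = 93.5): V_u = 1/1.02·[0.6800·1.1224 + 0.3200·9.7407] = 3.8041
Node d (S = 72.25): V_d = 1/1.02·[0.6800·9.7407 + 0.3200·27.8032] = 15.2164
Node 0 (S = 85): V_0 = 1/1.02·[0.6800·3.8041 + 0.3200·15.2164] = 7.3099

$7.31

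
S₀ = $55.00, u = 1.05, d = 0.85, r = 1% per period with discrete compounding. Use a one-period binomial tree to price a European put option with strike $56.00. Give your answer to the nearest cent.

Risk-neutral probability p = (1 + 0.01 − 0.85)/(1.05 − 0.85) = 0.1600/0.2000 = 0.8000
Terminal stock prices: S_u = 57.75, S_d = 46.75
Terminal payoffs (K − S): max(-1.75, 0) = 0, max(9.25, 0) = 9.25
Node 0 (S = 55): V_0 = 1/1.01·[0.8000·0.0000 + 0.2000·9.2500] = 1.8317

$1.83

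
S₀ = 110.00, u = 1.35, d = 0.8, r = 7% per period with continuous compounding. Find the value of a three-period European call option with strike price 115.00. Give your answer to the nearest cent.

Risk-neutral probability p = (e^0.07 − 0.8)/(1.35 − 0.8) = 0.2725/0.5500 = 0.4955
Terminal stock prices: S_uuu = 270.6, S_uud = 160.4, S_udd = 95.04, S_ddd = 56.32
Terminal payoffs (S − K): max(155.6, 0) = 155.6, max(45.38, 0) = 45.38, max(-19.96, 0) = 0, max(-58.68, 0) = 0
Node uu (S = 200.5): V_uu = e^(−0.07)·[0.4955·155.6413 + 0.5045·45.3800] = 93.2497
Node ud (S = 118.8): V_ud = e^(−0.07)·[0.4955·45.3800 + 0.5045·0.0000] = 20.9643
Node dd (S = 70.4): V_dd = e^(−0.07)·[0.4955·0.0000 + 0.5045·0.0000] = 0.0000
Node u (S = 148.5): V_u = e^(−0.07)·[0.4955·93.2497 + 0.5045·20.9643] = 52.9409
Node d (S = 88): V_d = e^(−0.07)·[0.4955·20.9643 + 0.5045·0.0000] = 9.6849
Node 0 (S = 110): V_0 = e^(−0.07)·[0.4955·52.9409 + 0.5045·9.6849] = 29.0132

29.01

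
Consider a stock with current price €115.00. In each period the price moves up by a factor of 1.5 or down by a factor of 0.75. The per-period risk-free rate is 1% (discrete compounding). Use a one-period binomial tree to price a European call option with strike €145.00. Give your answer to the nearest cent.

Risk-neutral probability p = (1 + 0.01 − 0.75)/(1.5 − 0.75) = 0.2600/0.7500 = 0.3467
Terminal stock prices: S_u = 172.5, S_d = 86.25
Terminal payoffs (S − K): max(27.5, 0) = 27.5, max(-58.75, 0) = 0
Node 0 (S = 115): V_0 = 1/1.01·[0.3467·27.5000 + 0.6533·0.0000] = 9.4389

€9.44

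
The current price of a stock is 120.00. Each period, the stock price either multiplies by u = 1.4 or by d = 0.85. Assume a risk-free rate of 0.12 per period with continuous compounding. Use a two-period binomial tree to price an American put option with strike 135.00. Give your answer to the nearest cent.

Risk-neutral probability p = (e^0.12 − 0.85)/(1.4 − 0.85) = 0.2775/0.5500 = 0.5045
Terminal stock prices: S_uu = 235.2, S_ud = 142.8, S_dd = 86.7
Terminal payoffs (K − S): max(-100.2, 0) = 0, max(-7.8, 0) = 0, max(48.3, 0) = 48.3
Node u (S = 168): continuation = e^(−0.12)·[0.5045·0.0000 + 0.4955·0.0000] = 0.0000; exercise value = 0.0000 ≤ continuation, so V_u = 0.0000
Node d (S = 102): continuation = e^(−0.12)·[0.5045·0.0000 + 0.4955·48.3000] = 21.2247; exercise value = 33.0000 > continuation, so V_d = 33.0000 (exercise)
Node 0 (S = 120): continuation = e^(−0.12)·[0.5045·0.0000 + 0.4955·33.0000] = 14.5013; exercise value = 15.0000 > continuation, so V_0 = 15.0000 (exercise)

15.00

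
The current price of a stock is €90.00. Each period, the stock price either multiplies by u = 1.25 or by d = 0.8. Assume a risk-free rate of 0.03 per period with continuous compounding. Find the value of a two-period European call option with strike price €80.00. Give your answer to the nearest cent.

€19.68

Risk-neutral probability p = (e^0.03 − 0.8)/(1.25 − 0.8) = 0.2305/0.4500 = 0.5121
Terminal stock prices: S_uu = 140.6, S_ud = 90, S_dd = 57.6
Terminal payoffs (S − K): max(60.62, 0) = 60.62, max(10, 0) = 10, max(-22.4, 0) = 0
Node u (S = 112.5): V_u = e^(−0.03)·[0.5121·60.6250 + 0.4879·10.0000] = 34.8644
Node d (S = 72): V_d = e^(−0.03)·[0.5121·10.0000 + 0.4879·0.0000] = 4.9699
Node 0 (S = 90): V_0 = e^(−0.03)·[0.5121·34.8644 + 0.4879·4.9699] = 19.6801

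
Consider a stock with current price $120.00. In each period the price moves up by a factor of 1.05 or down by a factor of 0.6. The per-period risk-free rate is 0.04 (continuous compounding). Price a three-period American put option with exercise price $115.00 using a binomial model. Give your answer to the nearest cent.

$2.19

Risk-neutral probability p = (e^0.04 − 0.6)/(1.05 − 0.6) = 0.4408/0.4500 = 0.9796
Terminal stock prices: S_uuu = 138.9, S_uud = 79.38, S_udd = 45.36, S_ddd = 25.92
Terminal payoffs (K − S): max(-23.92, 0) = 0, max(35.62, 0) = 35.62, max(69.64, 0) = 69.64, max(89.08, 0) = 89.08
Node uu (S = 132.3): continuation = e^(−0.04)·[0.9796·0.0000 + 0.0204·35.6200] = 0.6989; exercise value = 0.0000 ≤ continuation, so V_uu = 0.6989
Node ud (S = 75.6): continuation = e^(−0.04)·[0.9796·35.6200 + 0.0204·69.6400] = 34.8908; exercise value = 39.4000 > continuation, so V_ud = 39.4000 (exercise)
Node dd (S = 43.2): continuation = e^(−0.04)·[0.9796·69.6400 + 0.0204·89.0800] = 67.2908; exercise value = 71.8000 > continuation, so V_dd = 71.8000 (exercise)
Node u (S = 126): continuation = e^(−0.04)·[0.9796·0.6989 + 0.0204·39.4000] = 1.4308; exercise value = 0.0000 ≤ continuation, so V_u = 1.4308
Node d (S = 72): continuation = e^(−0.04)·[0.9796·39.4000 + 0.0204·71.8000] = 38.4908; exercise value = 43.0000 > continuation, so V_d = 43.0000 (exercise)
Node 0 (S = 120): continuation = e^(−0.04)·[0.9796·1.4308 + 0.0204·43.0000] = 2.1902; exercise value = 0.0000 ≤ continuation, so V_0 = 2.1902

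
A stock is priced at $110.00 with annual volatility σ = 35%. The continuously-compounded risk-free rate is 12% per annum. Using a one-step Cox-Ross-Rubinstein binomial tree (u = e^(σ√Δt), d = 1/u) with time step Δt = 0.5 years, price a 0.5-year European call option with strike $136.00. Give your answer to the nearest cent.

$2.59

CRR parameters: u = e^(σ√Δt) = e^(0.35·√0.5) = 1.2808, d = 1/u = 0.7808
Per-period rate: rΔt = 0.12·0.5 = 0.06, so R = e^0.06 = 1.0618
Risk-neutral probability p = (e^0.06 − 0.7808)/(1.2808 − 0.7808) = 0.2811/0.5000 = 0.5621
Terminal stock prices: S_u = 140.9, S_d = 85.88
Terminal payoffs (S − K): max(4.888, 0) = 4.888, max(-50.12, 0) = 0
Node 0 (S = 110): V_0 = e^(−0.06)·[0.5621·4.8884 + 0.4379·0.0000] = 2.5877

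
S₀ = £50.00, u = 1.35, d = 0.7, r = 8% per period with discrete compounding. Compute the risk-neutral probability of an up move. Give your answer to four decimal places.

Risk-neutral probability p = (1 + 0.08 − 0.7)/(1.35 − 0.7) = 0.3800/0.6500 = 0.5846

p = 0.5846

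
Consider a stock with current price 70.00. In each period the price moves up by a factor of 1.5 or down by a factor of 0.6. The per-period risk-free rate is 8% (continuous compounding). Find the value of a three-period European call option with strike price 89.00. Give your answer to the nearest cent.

19.67

Risk-neutral probability p = (e^0.08 − 0.6)/(1.5 − 0.6) = 0.4833/0.9000 = 0.5370
Terminal stock prices: S_uuu = 236.2, S_uud = 94.5, S_udd = 37.8, S_ddd = 15.12
Terminal payoffs (S − K): max(147.2, 0) = 147.2, max(5.5, 0) = 5.5, max(-51.2, 0) = 0, max(-73.88, 0) = 0
Node uu (S = 157.5): V_uu = e^(−0.08)·[0.5370·147.2500 + 0.4630·5.5000] = 75.3426
Node ud (S = 63): V_ud = e^(−0.08)·[0.5370·5.5000 + 0.4630·0.0000] = 2.7264
Node dd (S = 25.2): V_dd = e^(−0.08)·[0.5370·0.0000 + 0.4630·0.0000] = 0.0000
Node u (S = 105): V_u = e^(−0.08)·[0.5370·75.3426 + 0.4630·2.7264] = 38.5127
Node d (S = 42): V_d = e^(−0.08)·[0.5370·2.7264 + 0.4630·0.0000] = 1.3515
Node 0 (S = 70): V_0 = e^(−0.08)·[0.5370·38.5127 + 0.4630·1.3515] = 19.6684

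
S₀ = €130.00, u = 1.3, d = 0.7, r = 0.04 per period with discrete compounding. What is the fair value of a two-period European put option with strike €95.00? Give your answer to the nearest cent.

€5.43

Risk-neutral probability p = (1 + 0.04 − 0.7)/(1.3 − 0.7) = 0.3400/0.6000 = 0.5667
Terminal stock prices: S_uu = 219.7, S_ud = 118.3, S_dd = 63.7
Terminal payoffs (K − S): max(-124.7, 0) = 0, max(-23.3, 0) = 0, max(31.3, 0) = 31.3
Node u (S = 169): V_u = 1/1.04·[0.5667·0.0000 + 0.4333·0.0000] = 0.0000
Node d (S = 91): V_d = 1/1.04·[0.5667·0.0000 + 0.4333·31.3000] = 13.0417
Node 0 (S = 130): V_0 = 1/1.04·[0.5667·0.0000 + 0.4333·13.0417] = 5.4340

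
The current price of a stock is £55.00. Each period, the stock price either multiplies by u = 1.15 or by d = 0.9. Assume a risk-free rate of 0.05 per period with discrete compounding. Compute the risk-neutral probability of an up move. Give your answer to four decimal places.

Risk-neutral probability p = (1 + 0.05 − 0.9)/(1.15 − 0.9) = 0.1500/0.2500 = 0.6000

p = 0.6000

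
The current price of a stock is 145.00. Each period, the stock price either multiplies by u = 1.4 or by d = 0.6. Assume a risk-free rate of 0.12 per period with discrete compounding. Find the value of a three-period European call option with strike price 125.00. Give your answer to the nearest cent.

Risk-neutral probability p = (1 + 0.12 − 0.6)/(1.4 − 0.6) = 0.5200/0.8000 = 0.6500
Terminal stock prices: S_uuu = 397.9, S_uud = 170.5, S_udd = 73.08, S_ddd = 31.32
Terminal payoffs (S − K): max(272.9, 0) = 272.9, max(45.52, 0) = 45.52, max(-51.92, 0) = 0, max(-93.68, 0) = 0
Node uu (S = 284.2): V_uu = 1/1.12·[0.6500·272.8800 + 0.3500·45.5200] = 172.5929
Node ud (S = 121.8): V_ud = 1/1.12·[0.6500·45.5200 + 0.3500·0.0000] = 26.4179
Node dd (S = 52.2): V_dd = 1/1.12·[0.6500·0.0000 + 0.3500·0.0000] = 0.0000
Node u (S = 203): V_u = 1/1.12·[0.6500·172.5929 + 0.3500·26.4179] = 108.4211
Node d (S = 87): V_d = 1/1.12·[0.6500·26.4179 + 0.3500·0.0000] = 15.3318
Node 0 (S = 145): V_0 = 1/1.12·[0.6500·108.4211 + 0.3500·15.3318] = 67.7141

67.71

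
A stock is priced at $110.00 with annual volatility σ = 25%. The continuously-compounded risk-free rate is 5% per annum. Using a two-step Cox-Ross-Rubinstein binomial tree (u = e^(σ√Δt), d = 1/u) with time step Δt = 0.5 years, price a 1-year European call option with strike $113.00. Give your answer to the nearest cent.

CRR parameters: u = e^(σ√Δt) = e^(0.25·√0.5) = 1.1934, d = 1/u = 0.8380
Per-period rate: rΔt = 0.05·0.5 = 0.025, so R = e^0.025 = 1.0253
Risk-neutral probability p = (e^0.025 − 0.8380)/(1.1934 − 0.8380) = 0.1873/0.3554 = 0.5272
Terminal stock prices: S_uu = 156.7, S_ud = 110, S_dd = 77.24
Terminal payoffs (S − K): max(43.65, 0) = 43.65, max(-3, 0) = 0, max(-35.76, 0) = 0
Node u (S = 131.3): V_u = e^(−0.025)·[0.5272·43.6531 + 0.4728·0.0000] = 22.4436
Node d (S = 92.18): V_d = e^(−0.025)·[0.5272·0.0000 + 0.4728·0.0000] = 0.0000
Node 0 (S = 110): V_0 = e^(−0.025)·[0.5272·22.4436 + 0.4728·0.0000] = 11.5391

$11.54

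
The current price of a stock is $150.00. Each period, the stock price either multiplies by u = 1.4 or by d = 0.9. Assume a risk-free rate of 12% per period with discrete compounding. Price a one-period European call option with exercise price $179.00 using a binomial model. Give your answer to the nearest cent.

$12.18

Risk-neutral probability p = (1 + 0.12 − 0.9)/(1.4 − 0.9) = 0.2200/0.5000 = 0.4400
Terminal stock prices: S_u = 210, S_d = 135
Terminal payoffs (S − K): max(31, 0) = 31, max(-44, 0) = 0
Node 0 (S = 150): V_0 = 1/1.12·[0.4400·31.0000 + 0.5600·0.0000] = 12.1786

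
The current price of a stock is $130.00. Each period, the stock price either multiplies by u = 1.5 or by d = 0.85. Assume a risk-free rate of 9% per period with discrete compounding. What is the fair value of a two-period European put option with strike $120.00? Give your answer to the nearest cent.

Risk-neutral probability p = (1 + 0.09 − 0.85)/(1.5 − 0.85) = 0.2400/0.6500 = 0.3692
Terminal stock prices: S_uu = 292.5, S_ud = 165.8, S_dd = 93.92
Terminal payoffs (K − S): max(-172.5, 0) = 0, max(-45.75, 0) = 0, max(26.08, 0) = 26.08
Node u (S = 195): V_u = 1/1.09·[0.3692·0.0000 + 0.6308·0.0000] = 0.0000
Node d (S = 110.5): V_d = 1/1.09·[0.3692·0.0000 + 0.6308·26.0750] = 15.0893
Node 0 (S = 130): V_0 = 1/1.09·[0.3692·0.0000 + 0.6308·15.0893] = 8.7320

$8.73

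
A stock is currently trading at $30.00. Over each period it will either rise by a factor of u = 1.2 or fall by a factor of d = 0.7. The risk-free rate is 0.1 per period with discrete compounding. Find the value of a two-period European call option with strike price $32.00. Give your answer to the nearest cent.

$5.92

Risk-neutral probability p = (1 + 0.1 − 0.7)/(1.2 − 0.7) = 0.4000/0.5000 = 0.8000
Terminal stock prices: S_uu = 43.2, S_ud = 25.2, S_dd = 14.7
Terminal payoffs (S − K): max(11.2, 0) = 11.2, max(-6.8, 0) = 0, max(-17.3, 0) = 0
Node u (S = 36): V_u = 1/1.1·[0.8000·11.2000 + 0.2000·0.0000] = 8.1455
Node d (S = 21): V_d = 1/1.1·[0.8000·0.0000 + 0.2000·0.0000] = 0.0000
Node 0 (S = 30): V_0 = 1/1.1·[0.8000·8.1455 + 0.2000·0.0000] = 5.9240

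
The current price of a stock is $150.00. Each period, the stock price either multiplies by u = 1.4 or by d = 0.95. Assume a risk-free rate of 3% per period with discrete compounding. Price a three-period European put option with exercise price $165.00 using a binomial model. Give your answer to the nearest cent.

$18.51

Risk-neutral probability p = (1 + 0.03 − 0.95)/(1.4 − 0.95) = 0.0800/0.4500 = 0.1778
Terminal stock prices: S_uuu = 411.6, S_uud = 279.3, S_udd = 189.5, S_ddd = 128.6
Terminal payoffs (K − S): max(-246.6, 0) = 0, max(-114.3, 0) = 0, max(-24.53, 0) = 0, max(36.39, 0) = 36.39
Node uu (S = 294): V_uu = 1/1.03·[0.1778·0.0000 + 0.8222·0.0000] = 0.0000
Node ud (S = 199.5): V_ud = 1/1.03·[0.1778·0.0000 + 0.8222·0.0000] = 0.0000
Node dd (S = 135.4): V_dd = 1/1.03·[0.1778·0.0000 + 0.8222·36.3938] = 29.0522
Node u (S = 210): V_u = 1/1.03·[0.1778·0.0000 + 0.8222·0.0000] = 0.0000
Node d (S = 142.5): V_d = 1/1.03·[0.1778·0.0000 + 0.8222·29.0522] = 23.1916
Node 0 (S = 150): V_0 = 1/1.03·[0.1778·0.0000 + 0.8222·23.1916] = 18.5133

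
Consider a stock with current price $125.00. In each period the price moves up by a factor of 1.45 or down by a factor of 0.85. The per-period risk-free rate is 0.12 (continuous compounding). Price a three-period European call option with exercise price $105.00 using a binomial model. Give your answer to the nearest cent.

$54.80

Risk-neutral probability p = (e^0.12 − 0.85)/(1.45 − 0.85) = 0.2775/0.6000 = 0.4625
Terminal stock prices: S_uuu = 381.1, S_uud = 223.4, S_udd = 131, S_ddd = 76.77
Terminal payoffs (S − K): max(276.1, 0) = 276.1, max(118.4, 0) = 118.4, max(25.95, 0) = 25.95, max(-28.23, 0) = 0
Node uu (S = 262.8): V_uu = e^(−0.12)·[0.4625·276.0781 + 0.5375·118.3906] = 169.6859
Node ud (S = 154.1): V_ud = e^(−0.12)·[0.4625·118.3906 + 0.5375·25.9531] = 60.9359
Node dd (S = 90.31): V_dd = e^(−0.12)·[0.4625·25.9531 + 0.5375·0.0000] = 10.6459
Node u (S = 181.2): V_u = e^(−0.12)·[0.4625·169.6859 + 0.5375·60.9359] = 98.6541
Node d (S = 106.2): V_d = e^(−0.12)·[0.4625·60.9359 + 0.5375·10.6459] = 30.0708
Node 0 (S = 125): V_0 = e^(−0.12)·[0.4625·98.6541 + 0.5375·30.0708] = 54.8030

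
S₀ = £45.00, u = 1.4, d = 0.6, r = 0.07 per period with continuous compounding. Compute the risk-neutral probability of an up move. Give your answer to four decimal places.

Risk-neutral probability p = (e^0.07 − 0.6)/(1.4 − 0.6) = 0.4725/0.8000 = 0.5906

p = 0.5906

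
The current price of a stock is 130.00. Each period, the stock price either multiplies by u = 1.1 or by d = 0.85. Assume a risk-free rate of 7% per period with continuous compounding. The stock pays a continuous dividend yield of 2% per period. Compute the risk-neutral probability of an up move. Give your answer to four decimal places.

Per-period risk-free factor R = e^0.07 = 1.0725; dividend-adjusted growth = e^(0.07−0.02) = 1.0513.
Risk-neutral probability p = (1.0513 − 0.85)/(1.1 − 0.85) = 0.2013/0.2500 = 0.8051

p = 0.8051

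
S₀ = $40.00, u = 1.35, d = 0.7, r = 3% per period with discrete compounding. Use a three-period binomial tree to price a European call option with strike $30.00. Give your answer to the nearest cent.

Risk-neutral probability p = (1 + 0.03 − 0.7)/(1.35 − 0.7) = 0.3300/0.6500 = 0.5077
Terminal stock prices: S_uuu = 98.42, S_uud = 51.03, S_udd = 26.46, S_ddd = 13.72
Terminal payoffs (S − K): max(68.42, 0) = 68.42, max(21.03, 0) = 21.03, max(-3.54, 0) = 0, max(-16.28, 0) = 0
Node uu (S = 72.9): V_uu = 1/1.03·[0.5077·68.4150 + 0.4923·21.0300] = 43.7738
Node ud (S = 37.8): V_ud = 1/1.03·[0.5077·21.0300 + 0.4923·0.0000] = 10.3658
Node dd (S = 19.6): V_dd = 1/1.03·[0.5077·0.0000 + 0.4923·0.0000] = 0.0000
Node u (S = 54): V_u = 1/1.03·[0.5077·43.7738 + 0.4923·10.3658] = 26.5308
Node d (S = 28): V_d = 1/1.03·[0.5077·10.3658 + 0.4923·0.0000] = 5.1094
Node 0 (S = 40): V_0 = 1/1.03·[0.5077·26.5308 + 0.4923·5.1094] = 15.5193

$15.52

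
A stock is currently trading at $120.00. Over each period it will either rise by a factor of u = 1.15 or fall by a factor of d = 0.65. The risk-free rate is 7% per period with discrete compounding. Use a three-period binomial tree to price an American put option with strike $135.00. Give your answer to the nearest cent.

$16.78

Risk-neutral probability p = (1 + 0.07 − 0.65)/(1.15 − 0.65) = 0.4200/0.5000 = 0.8400
Terminal stock prices: S_uuu = 182.5, S_uud = 103.2, S_udd = 58.31, S_ddd = 32.95
Terminal payoffs (K − S): max(-47.5, 0) = 0, max(31.84, 0) = 31.84, max(76.69, 0) = 76.69, max(102, 0) = 102
Node uu (S = 158.7): continuation = 1/1.07·[0.8400·0.0000 + 0.1600·31.8450] = 4.7619; exercise value = 0.0000 ≤ continuation, so V_uu = 4.7619
Node ud (S = 89.7): continuation = 1/1.07·[0.8400·31.8450 + 0.1600·76.6950] = 36.4682; exercise value = 45.3000 > continuation, so V_ud = 45.3000 (exercise)
Node dd (S = 50.7): continuation = 1/1.07·[0.8400·76.6950 + 0.1600·102.0450] = 75.4682; exercise value = 84.3000 > continuation, so V_dd = 84.3000 (exercise)
Node u (S = 138): continuation = 1/1.07·[0.8400·4.7619 + 0.1600·45.3000] = 10.5121; exercise value = 0.0000 ≤ continuation, so V_u = 10.5121
Node d (S = 78): continuation = 1/1.07·[0.8400·45.3000 + 0.1600·84.3000] = 48.1682; exercise value = 57.0000 > continuation, so V_d = 57.0000 (exercise)
Node 0 (S = 120): continuation = 1/1.07·[0.8400·10.5121 + 0.1600·57.0000] = 16.7759; exercise value = 15.0000 ≤ continuation, so V_0 = 16.7759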